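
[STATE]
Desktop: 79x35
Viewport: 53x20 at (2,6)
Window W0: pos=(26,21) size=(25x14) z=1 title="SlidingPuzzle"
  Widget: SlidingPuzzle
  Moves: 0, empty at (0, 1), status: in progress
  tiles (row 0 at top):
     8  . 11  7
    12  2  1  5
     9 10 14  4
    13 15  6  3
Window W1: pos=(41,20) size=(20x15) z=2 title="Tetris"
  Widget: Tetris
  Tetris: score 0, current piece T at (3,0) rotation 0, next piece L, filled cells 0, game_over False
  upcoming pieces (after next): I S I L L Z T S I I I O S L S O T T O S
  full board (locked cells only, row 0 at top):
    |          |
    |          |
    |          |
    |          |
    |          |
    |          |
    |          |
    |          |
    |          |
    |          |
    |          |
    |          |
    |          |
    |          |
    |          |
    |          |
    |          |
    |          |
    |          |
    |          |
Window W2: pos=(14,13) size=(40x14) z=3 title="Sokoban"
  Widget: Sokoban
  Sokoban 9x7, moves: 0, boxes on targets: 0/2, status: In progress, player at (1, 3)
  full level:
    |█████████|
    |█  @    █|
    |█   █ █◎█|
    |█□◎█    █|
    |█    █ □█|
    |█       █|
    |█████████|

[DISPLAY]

                                                     
                                                     
                                                     
                                                     
                                                     
                                                     
                                                     
            ┏━━━━━━━━━━━━━━━━━━━━━━━━━━━━━━━━━━━━━━┓ 
            ┃ Sokoban                              ┃ 
            ┠──────────────────────────────────────┨ 
            ┃█████████                             ┃ 
            ┃█  @    █                             ┃ 
            ┃█   █ █◎█                             ┃ 
            ┃█□◎█    █                             ┃ 
            ┃█    █ □█                             ┃━
            ┃█       █                             ┃ 
            ┃█████████                             ┃─
            ┃Moves: 0  0/2                         ┃ 
            ┃                                      ┃ 
            ┃                                      ┃ 


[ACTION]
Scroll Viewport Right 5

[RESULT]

                                                     
                                                     
                                                     
                                                     
                                                     
                                                     
                                                     
       ┏━━━━━━━━━━━━━━━━━━━━━━━━━━━━━━━━━━━━━━┓      
       ┃ Sokoban                              ┃      
       ┠──────────────────────────────────────┨      
       ┃█████████                             ┃      
       ┃█  @    █                             ┃      
       ┃█   █ █◎█                             ┃      
       ┃█□◎█    █                             ┃      
       ┃█    █ □█                             ┃━━━━━━
       ┃█       █                             ┃      
       ┃█████████                             ┃──────
       ┃Moves: 0  0/2                         ┃      
       ┃                                      ┃      
       ┃                                      ┃      


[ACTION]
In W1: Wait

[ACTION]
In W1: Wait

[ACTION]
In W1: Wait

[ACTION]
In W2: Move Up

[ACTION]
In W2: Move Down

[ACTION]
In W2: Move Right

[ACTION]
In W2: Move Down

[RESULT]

                                                     
                                                     
                                                     
                                                     
                                                     
                                                     
                                                     
       ┏━━━━━━━━━━━━━━━━━━━━━━━━━━━━━━━━━━━━━━┓      
       ┃ Sokoban                              ┃      
       ┠──────────────────────────────────────┨      
       ┃█████████                             ┃      
       ┃█       █                             ┃      
       ┃█  @█ █◎█                             ┃      
       ┃█□◎█    █                             ┃      
       ┃█    █ □█                             ┃━━━━━━
       ┃█       █                             ┃      
       ┃█████████                             ┃──────
       ┃Moves: 1  0/2                         ┃      
       ┃                                      ┃      
       ┃                                      ┃      


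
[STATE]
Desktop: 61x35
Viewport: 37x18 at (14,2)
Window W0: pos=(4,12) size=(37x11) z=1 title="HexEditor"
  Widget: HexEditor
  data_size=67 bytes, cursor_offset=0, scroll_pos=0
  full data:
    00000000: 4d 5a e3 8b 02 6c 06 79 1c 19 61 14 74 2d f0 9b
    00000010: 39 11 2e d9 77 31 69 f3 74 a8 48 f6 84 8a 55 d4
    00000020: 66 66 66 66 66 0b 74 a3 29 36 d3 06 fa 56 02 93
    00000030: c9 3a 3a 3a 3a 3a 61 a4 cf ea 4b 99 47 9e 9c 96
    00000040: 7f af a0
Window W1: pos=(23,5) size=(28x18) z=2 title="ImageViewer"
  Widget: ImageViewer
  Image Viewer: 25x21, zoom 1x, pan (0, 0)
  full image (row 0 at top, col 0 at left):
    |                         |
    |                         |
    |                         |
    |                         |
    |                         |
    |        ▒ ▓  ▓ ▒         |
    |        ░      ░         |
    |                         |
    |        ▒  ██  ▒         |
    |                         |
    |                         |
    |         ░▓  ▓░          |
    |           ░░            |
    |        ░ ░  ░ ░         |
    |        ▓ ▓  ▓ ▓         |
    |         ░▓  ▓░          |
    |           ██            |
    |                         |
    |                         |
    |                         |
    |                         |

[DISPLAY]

                                     
                                     
                                     
         ┏━━━━━━━━━━━━━━━━━━━━━━━━━━┓
         ┃ ImageViewer              ┃
         ┠──────────────────────────┨
         ┃                          ┃
         ┃                          ┃
         ┃                          ┃
         ┃                          ┃
━━━━━━━━━┃                          ┃
r        ┃        ▒ ▓  ▓ ▒          ┃
─────────┃        ░      ░          ┃
 4D 5a e3┃                          ┃
 39 11 2e┃        ▒  ██  ▒          ┃
 66 66 66┃                          ┃
 c9 3a 3a┃                          ┃
 7f af a0┃         ░▓  ▓░           ┃


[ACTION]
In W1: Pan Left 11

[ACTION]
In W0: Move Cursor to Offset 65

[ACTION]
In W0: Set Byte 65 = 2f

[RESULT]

                                     
                                     
                                     
         ┏━━━━━━━━━━━━━━━━━━━━━━━━━━┓
         ┃ ImageViewer              ┃
         ┠──────────────────────────┨
         ┃                          ┃
         ┃                          ┃
         ┃                          ┃
         ┃                          ┃
━━━━━━━━━┃                          ┃
r        ┃        ▒ ▓  ▓ ▒          ┃
─────────┃        ░      ░          ┃
 4d 5a e3┃                          ┃
 39 11 2e┃        ▒  ██  ▒          ┃
 66 66 66┃                          ┃
 c9 3a 3a┃                          ┃
 7f 2F a0┃         ░▓  ▓░           ┃


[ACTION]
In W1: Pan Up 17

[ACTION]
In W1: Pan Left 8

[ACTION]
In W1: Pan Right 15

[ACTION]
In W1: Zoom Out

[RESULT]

                                     
                                     
                                     
         ┏━━━━━━━━━━━━━━━━━━━━━━━━━━┓
         ┃ ImageViewer              ┃
         ┠──────────────────────────┨
         ┃                          ┃
         ┃                          ┃
         ┃                          ┃
         ┃                          ┃
━━━━━━━━━┃                          ┃
r        ┃▒                         ┃
─────────┃░                         ┃
 4d 5a e3┃                          ┃
 39 11 2e┃▒                         ┃
 66 66 66┃                          ┃
 c9 3a 3a┃                          ┃
 7f 2F a0┃                          ┃


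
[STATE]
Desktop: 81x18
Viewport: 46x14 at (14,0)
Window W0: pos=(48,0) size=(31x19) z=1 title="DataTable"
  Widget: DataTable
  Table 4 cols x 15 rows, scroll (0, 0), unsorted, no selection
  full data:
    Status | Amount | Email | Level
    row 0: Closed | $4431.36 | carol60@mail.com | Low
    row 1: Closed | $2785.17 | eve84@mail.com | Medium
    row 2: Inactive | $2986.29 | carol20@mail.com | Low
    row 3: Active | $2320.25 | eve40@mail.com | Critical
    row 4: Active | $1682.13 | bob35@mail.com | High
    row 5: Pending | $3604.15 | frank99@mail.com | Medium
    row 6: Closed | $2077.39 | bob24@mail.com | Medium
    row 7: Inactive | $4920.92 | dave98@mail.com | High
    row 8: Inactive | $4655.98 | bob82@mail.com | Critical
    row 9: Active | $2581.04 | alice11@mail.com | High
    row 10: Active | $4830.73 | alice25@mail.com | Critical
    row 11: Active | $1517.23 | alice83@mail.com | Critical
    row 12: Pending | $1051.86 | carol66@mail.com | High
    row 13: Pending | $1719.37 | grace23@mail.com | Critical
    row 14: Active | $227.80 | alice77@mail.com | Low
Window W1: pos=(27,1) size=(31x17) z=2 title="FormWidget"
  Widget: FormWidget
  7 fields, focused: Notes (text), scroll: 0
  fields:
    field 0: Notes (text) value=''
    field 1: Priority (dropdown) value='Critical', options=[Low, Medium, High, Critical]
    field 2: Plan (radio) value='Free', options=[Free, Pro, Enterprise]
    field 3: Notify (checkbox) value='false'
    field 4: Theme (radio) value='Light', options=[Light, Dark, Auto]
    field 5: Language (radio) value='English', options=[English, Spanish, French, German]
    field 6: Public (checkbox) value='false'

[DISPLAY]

                                  ┏━━━━━━━━━━━
             ┏━━━━━━━━━━━━━━━━━━━━━━━━━━━━━┓e 
             ┃ FormWidget                  ┃──
             ┠─────────────────────────────┨Am
             ┃> Notes:      [             ]┃──
             ┃  Priority:   [Critical    ▼]┃$4
             ┃  Plan:       (●) Free  ( ) P┃$2
             ┃  Notify:     [ ]            ┃$2
             ┃  Theme:      (●) Light  ( ) ┃$2
             ┃  Language:   (●) English  ( ┃$1
             ┃  Public:     [ ]            ┃$3
             ┃                             ┃$2
             ┃                             ┃$4
             ┃                             ┃$4


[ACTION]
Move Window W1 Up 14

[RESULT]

             ┏━━━━━━━━━━━━━━━━━━━━━━━━━━━━━┓━━
             ┃ FormWidget                  ┃e 
             ┠─────────────────────────────┨──
             ┃> Notes:      [             ]┃Am
             ┃  Priority:   [Critical    ▼]┃──
             ┃  Plan:       (●) Free  ( ) P┃$4
             ┃  Notify:     [ ]            ┃$2
             ┃  Theme:      (●) Light  ( ) ┃$2
             ┃  Language:   (●) English  ( ┃$2
             ┃  Public:     [ ]            ┃$1
             ┃                             ┃$3
             ┃                             ┃$2
             ┃                             ┃$4
             ┃                             ┃$4


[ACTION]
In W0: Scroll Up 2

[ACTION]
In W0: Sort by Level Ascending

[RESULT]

             ┏━━━━━━━━━━━━━━━━━━━━━━━━━━━━━┓━━
             ┃ FormWidget                  ┃e 
             ┠─────────────────────────────┨──
             ┃> Notes:      [             ]┃Am
             ┃  Priority:   [Critical    ▼]┃──
             ┃  Plan:       (●) Free  ( ) P┃$2
             ┃  Notify:     [ ]            ┃$4
             ┃  Theme:      (●) Light  ( ) ┃$4
             ┃  Language:   (●) English  ( ┃$1
             ┃  Public:     [ ]            ┃$1
             ┃                             ┃$1
             ┃                             ┃$4
             ┃                             ┃$2
             ┃                             ┃$1


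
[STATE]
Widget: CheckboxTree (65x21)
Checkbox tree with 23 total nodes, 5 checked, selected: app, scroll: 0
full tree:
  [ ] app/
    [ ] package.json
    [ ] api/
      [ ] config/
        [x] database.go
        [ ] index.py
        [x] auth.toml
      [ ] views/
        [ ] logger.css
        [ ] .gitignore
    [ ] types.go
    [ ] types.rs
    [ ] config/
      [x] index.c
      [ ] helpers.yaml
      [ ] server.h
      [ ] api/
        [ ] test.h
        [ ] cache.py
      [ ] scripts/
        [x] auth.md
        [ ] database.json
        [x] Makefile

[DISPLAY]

>[-] app/                                                        
   [ ] package.json                                              
   [-] api/                                                      
     [-] config/                                                 
       [x] database.go                                           
       [ ] index.py                                              
       [x] auth.toml                                             
     [ ] views/                                                  
       [ ] logger.css                                            
       [ ] .gitignore                                            
   [ ] types.go                                                  
   [ ] types.rs                                                  
   [-] config/                                                   
     [x] index.c                                                 
     [ ] helpers.yaml                                            
     [ ] server.h                                                
     [ ] api/                                                    
       [ ] test.h                                                
       [ ] cache.py                                              
     [-] scripts/                                                
       [x] auth.md                                               


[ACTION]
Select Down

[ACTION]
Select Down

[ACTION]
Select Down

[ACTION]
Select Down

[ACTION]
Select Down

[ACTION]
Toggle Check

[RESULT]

 [-] app/                                                        
   [ ] package.json                                              
   [-] api/                                                      
     [x] config/                                                 
       [x] database.go                                           
>      [x] index.py                                              
       [x] auth.toml                                             
     [ ] views/                                                  
       [ ] logger.css                                            
       [ ] .gitignore                                            
   [ ] types.go                                                  
   [ ] types.rs                                                  
   [-] config/                                                   
     [x] index.c                                                 
     [ ] helpers.yaml                                            
     [ ] server.h                                                
     [ ] api/                                                    
       [ ] test.h                                                
       [ ] cache.py                                              
     [-] scripts/                                                
       [x] auth.md                                               


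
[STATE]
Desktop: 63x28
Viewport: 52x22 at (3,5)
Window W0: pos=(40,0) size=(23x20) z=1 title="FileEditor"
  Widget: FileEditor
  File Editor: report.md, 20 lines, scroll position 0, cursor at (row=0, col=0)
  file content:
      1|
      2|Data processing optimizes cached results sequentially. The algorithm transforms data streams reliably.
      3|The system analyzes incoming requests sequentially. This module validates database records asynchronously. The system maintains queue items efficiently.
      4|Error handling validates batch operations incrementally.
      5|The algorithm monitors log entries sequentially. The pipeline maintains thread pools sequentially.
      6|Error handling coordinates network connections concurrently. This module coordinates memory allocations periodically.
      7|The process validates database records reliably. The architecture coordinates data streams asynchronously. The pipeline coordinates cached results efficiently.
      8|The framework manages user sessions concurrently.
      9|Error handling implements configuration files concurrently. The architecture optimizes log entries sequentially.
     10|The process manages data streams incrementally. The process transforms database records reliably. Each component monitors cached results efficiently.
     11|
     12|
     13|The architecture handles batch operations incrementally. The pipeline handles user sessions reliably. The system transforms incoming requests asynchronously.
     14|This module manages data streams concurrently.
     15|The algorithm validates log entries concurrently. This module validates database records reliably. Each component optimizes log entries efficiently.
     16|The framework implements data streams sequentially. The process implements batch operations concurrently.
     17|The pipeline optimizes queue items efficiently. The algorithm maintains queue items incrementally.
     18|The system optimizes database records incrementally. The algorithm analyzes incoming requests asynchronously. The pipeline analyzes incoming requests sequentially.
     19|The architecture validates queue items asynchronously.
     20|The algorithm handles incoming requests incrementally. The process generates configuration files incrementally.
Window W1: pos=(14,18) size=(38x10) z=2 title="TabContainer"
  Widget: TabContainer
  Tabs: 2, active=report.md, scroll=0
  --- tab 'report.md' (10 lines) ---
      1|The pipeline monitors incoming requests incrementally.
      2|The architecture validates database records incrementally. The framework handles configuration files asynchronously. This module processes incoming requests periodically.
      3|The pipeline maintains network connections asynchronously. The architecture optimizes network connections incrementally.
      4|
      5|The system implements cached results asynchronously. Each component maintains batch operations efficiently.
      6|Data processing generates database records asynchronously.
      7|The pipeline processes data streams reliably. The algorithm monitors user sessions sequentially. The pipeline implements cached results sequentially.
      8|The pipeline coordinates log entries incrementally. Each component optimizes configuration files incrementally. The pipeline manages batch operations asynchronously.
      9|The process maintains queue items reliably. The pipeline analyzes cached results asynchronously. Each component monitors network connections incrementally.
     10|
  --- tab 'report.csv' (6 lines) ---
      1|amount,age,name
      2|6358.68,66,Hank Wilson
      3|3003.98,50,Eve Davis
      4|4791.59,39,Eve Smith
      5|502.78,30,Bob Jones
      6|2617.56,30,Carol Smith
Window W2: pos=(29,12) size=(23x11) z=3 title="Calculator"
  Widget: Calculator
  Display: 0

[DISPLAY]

                                     ┃The system ana
                                     ┃Error handling
                                     ┃The algorithm 
                                     ┃Error handling
                                     ┃The process va
                                     ┃The framework 
                                     ┃Error handling
                          ┏━━━━━━━━━━━━━━━━━━━━━┓ ma
                          ┃ Calculator          ┃   
                          ┠─────────────────────┨   
                          ┃                    0┃ctu
                          ┃┌───┬───┬───┬───┐    ┃ ma
                          ┃│ 7 │ 8 │ 9 │ ÷ │    ┃hm 
           ┏━━━━━━━━━━━━━━┃├───┼───┼───┼───┤    ┃rk 
           ┃ TabContainer ┃│ 4 │ 5 │ 6 │ × │    ┃━━━
           ┠──────────────┃├───┼───┼───┼───┤    ┃   
           ┃[report.md]│ r┃│ 1 │ 2 │ 3 │ - │    ┃   
           ┃──────────────┗━━━━━━━━━━━━━━━━━━━━━┛   
           ┃The pipeline monitors incoming reque┃   
           ┃The architecture validates database ┃   
           ┃The pipeline maintains network conne┃   
           ┃                                    ┃   


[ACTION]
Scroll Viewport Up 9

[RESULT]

                                     ┏━━━━━━━━━━━━━━
                                     ┃ FileEditor   
                                     ┠──────────────
                                     ┃█             
                                     ┃Data processin
                                     ┃The system ana
                                     ┃Error handling
                                     ┃The algorithm 
                                     ┃Error handling
                                     ┃The process va
                                     ┃The framework 
                                     ┃Error handling
                          ┏━━━━━━━━━━━━━━━━━━━━━┓ ma
                          ┃ Calculator          ┃   
                          ┠─────────────────────┨   
                          ┃                    0┃ctu
                          ┃┌───┬───┬───┬───┐    ┃ ma
                          ┃│ 7 │ 8 │ 9 │ ÷ │    ┃hm 
           ┏━━━━━━━━━━━━━━┃├───┼───┼───┼───┤    ┃rk 
           ┃ TabContainer ┃│ 4 │ 5 │ 6 │ × │    ┃━━━
           ┠──────────────┃├───┼───┼───┼───┤    ┃   
           ┃[report.md]│ r┃│ 1 │ 2 │ 3 │ - │    ┃   


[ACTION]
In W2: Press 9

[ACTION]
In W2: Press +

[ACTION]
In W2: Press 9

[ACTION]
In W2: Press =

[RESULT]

                                     ┏━━━━━━━━━━━━━━
                                     ┃ FileEditor   
                                     ┠──────────────
                                     ┃█             
                                     ┃Data processin
                                     ┃The system ana
                                     ┃Error handling
                                     ┃The algorithm 
                                     ┃Error handling
                                     ┃The process va
                                     ┃The framework 
                                     ┃Error handling
                          ┏━━━━━━━━━━━━━━━━━━━━━┓ ma
                          ┃ Calculator          ┃   
                          ┠─────────────────────┨   
                          ┃                   18┃ctu
                          ┃┌───┬───┬───┬───┐    ┃ ma
                          ┃│ 7 │ 8 │ 9 │ ÷ │    ┃hm 
           ┏━━━━━━━━━━━━━━┃├───┼───┼───┼───┤    ┃rk 
           ┃ TabContainer ┃│ 4 │ 5 │ 6 │ × │    ┃━━━
           ┠──────────────┃├───┼───┼───┼───┤    ┃   
           ┃[report.md]│ r┃│ 1 │ 2 │ 3 │ - │    ┃   


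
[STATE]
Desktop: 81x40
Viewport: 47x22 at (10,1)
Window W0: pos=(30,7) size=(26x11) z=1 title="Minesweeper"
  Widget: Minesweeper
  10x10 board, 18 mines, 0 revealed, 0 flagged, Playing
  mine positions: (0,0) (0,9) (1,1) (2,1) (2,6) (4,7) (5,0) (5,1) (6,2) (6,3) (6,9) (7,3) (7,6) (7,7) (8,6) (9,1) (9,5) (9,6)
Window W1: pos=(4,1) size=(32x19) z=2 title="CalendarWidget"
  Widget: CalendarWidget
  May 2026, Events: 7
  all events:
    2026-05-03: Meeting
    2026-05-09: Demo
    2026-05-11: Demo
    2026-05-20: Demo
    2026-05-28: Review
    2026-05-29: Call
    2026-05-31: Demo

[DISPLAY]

━━━━━━━━━━━━━━━━━━━━━━━━━┓                     
ndarWidget               ┃                     
─────────────────────────┨                     
      May 2026           ┃                     
 We Th Fr Sa Su          ┃                     
        1  2  3*         ┃                     
  6  7  8  9* 10         ┃━━━━━━━━━━━━━━━━━━━┓ 
2 13 14 15 16 17         ┃sweeper            ┃ 
 20* 21 22 23 24         ┃───────────────────┨ 
 27 28* 29* 30 31*       ┃■■■■■              ┃ 
                         ┃■■■■■              ┃ 
                         ┃■■■■■              ┃ 
                         ┃■■■■■              ┃ 
                         ┃■■■■■              ┃ 
                         ┃■■■■■              ┃ 
                         ┃■■■■■              ┃ 
                         ┃━━━━━━━━━━━━━━━━━━━┛ 
                         ┃                     
━━━━━━━━━━━━━━━━━━━━━━━━━┛                     
                                               
                                               
                                               


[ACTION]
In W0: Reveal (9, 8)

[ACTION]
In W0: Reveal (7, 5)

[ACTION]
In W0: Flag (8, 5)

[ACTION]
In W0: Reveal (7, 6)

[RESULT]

━━━━━━━━━━━━━━━━━━━━━━━━━┓                     
ndarWidget               ┃                     
─────────────────────────┨                     
      May 2026           ┃                     
 We Th Fr Sa Su          ┃                     
        1  2  3*         ┃                     
  6  7  8  9* 10         ┃━━━━━━━━━━━━━━━━━━━┓ 
2 13 14 15 16 17         ┃sweeper            ┃ 
 20* 21 22 23 24         ┃───────────────────┨ 
 27 28* 29* 30 31*       ┃■■■■✹              ┃ 
                         ┃■■■■■              ┃ 
                         ┃■✹■■■              ┃ 
                         ┃■■■■■              ┃ 
                         ┃■■✹■■              ┃ 
                         ┃■■■■■              ┃ 
                         ┃■■■■✹              ┃ 
                         ┃━━━━━━━━━━━━━━━━━━━┛ 
                         ┃                     
━━━━━━━━━━━━━━━━━━━━━━━━━┛                     
                                               
                                               
                                               


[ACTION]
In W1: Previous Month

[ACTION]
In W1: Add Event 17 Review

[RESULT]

━━━━━━━━━━━━━━━━━━━━━━━━━┓                     
ndarWidget               ┃                     
─────────────────────────┨                     
     April 2026          ┃                     
 We Th Fr Sa Su          ┃                     
  1  2  3  4  5          ┃                     
  8  9 10 11 12          ┃━━━━━━━━━━━━━━━━━━━┓ 
 15 16 17* 18 19         ┃sweeper            ┃ 
 22 23 24 25 26          ┃───────────────────┨ 
 29 30                   ┃■■■■✹              ┃ 
                         ┃■■■■■              ┃ 
                         ┃■✹■■■              ┃ 
                         ┃■■■■■              ┃ 
                         ┃■■✹■■              ┃ 
                         ┃■■■■■              ┃ 
                         ┃■■■■✹              ┃ 
                         ┃━━━━━━━━━━━━━━━━━━━┛ 
                         ┃                     
━━━━━━━━━━━━━━━━━━━━━━━━━┛                     
                                               
                                               
                                               


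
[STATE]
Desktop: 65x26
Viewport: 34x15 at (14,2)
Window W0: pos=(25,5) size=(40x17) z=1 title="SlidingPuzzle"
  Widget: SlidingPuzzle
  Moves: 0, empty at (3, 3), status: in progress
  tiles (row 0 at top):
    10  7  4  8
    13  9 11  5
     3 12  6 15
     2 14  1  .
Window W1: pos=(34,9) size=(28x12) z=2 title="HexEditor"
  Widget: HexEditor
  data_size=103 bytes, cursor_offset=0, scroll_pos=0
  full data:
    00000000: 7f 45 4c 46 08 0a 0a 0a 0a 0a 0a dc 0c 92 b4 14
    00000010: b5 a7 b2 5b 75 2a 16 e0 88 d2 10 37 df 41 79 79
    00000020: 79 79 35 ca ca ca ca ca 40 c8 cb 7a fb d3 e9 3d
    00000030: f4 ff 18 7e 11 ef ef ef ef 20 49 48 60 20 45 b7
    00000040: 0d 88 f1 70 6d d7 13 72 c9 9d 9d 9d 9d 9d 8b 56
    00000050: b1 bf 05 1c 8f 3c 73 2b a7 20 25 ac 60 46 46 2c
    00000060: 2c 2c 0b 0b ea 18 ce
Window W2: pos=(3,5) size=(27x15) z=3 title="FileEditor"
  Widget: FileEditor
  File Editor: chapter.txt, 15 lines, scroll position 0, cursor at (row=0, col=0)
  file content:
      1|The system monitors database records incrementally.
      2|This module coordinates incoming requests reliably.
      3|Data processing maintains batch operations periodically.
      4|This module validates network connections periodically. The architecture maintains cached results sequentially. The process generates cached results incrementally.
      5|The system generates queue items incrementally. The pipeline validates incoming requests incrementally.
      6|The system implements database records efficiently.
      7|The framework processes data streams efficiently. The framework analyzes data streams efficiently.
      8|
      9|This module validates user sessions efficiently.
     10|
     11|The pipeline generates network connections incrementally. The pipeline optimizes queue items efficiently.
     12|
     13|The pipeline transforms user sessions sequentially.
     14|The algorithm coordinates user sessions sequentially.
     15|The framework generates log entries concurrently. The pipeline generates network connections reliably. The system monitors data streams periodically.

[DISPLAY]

                                  
                                  
                                  
━━━━━━━━━━━━━━━┓━━━━━━━━━━━━━━━━━━
r              ┃dingPuzzle        
───────────────┨──────────────────
 monitors data▲┃─┬────┬────┬────┐ 
e coordinates █┃ │  ┏━━━━━━━━━━━━━
ssing maintain░┃─┼──┃ HexEditor   
e validates ne░┃ │  ┠─────────────
 generates que░┃─┼──┃00000000  7F 
 implements da░┃ │ 1┃00000010  b5 
ork processes ░┃─┼──┃00000020  79 
              ░┃ │ 1┃00000030  f4 
e validates us░┃─┴──┃00000040  0d 


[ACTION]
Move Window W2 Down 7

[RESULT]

                                  
                                  
                                  
           ┏━━━━━━━━━━━━━━━━━━━━━━
           ┃ SlidingPuzzle        
           ┠──────────────────────
           ┃┌────┬────┬────┬────┐ 
           ┃│ 10 │  ┏━━━━━━━━━━━━━
           ┃├────┼──┃ HexEditor   
━━━━━━━━━━━━━━━┓ │  ┠─────────────
r              ┃─┼──┃00000000  7F 
───────────────┨ │ 1┃00000010  b5 
 monitors data▲┃─┼──┃00000020  79 
e coordinates █┃ │ 1┃00000030  f4 
ssing maintain░┃─┴──┃00000040  0d 


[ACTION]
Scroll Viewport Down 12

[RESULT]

━━━━━━━━━━━━━━━┓ │  ┠─────────────
r              ┃─┼──┃00000000  7F 
───────────────┨ │ 1┃00000010  b5 
 monitors data▲┃─┼──┃00000020  79 
e coordinates █┃ │ 1┃00000030  f4 
ssing maintain░┃─┴──┃00000040  0d 
e validates ne░┃s: 0┃00000050  b1 
 generates que░┃    ┃00000060  2c 
 implements da░┃    ┃             
ork processes ░┃    ┗━━━━━━━━━━━━━
              ░┃━━━━━━━━━━━━━━━━━━
e validates us░┃                  
              ░┃                  
ne generates n▼┃                  
━━━━━━━━━━━━━━━┛                  


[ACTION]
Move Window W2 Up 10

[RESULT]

              ░┃ │  ┠─────────────
e validates us░┃─┼──┃00000000  7F 
              ░┃ │ 1┃00000010  b5 
ne generates n▼┃─┼──┃00000020  79 
━━━━━━━━━━━━━━━┛ │ 1┃00000030  f4 
           ┃└────┴──┃00000040  0d 
           ┃Moves: 0┃00000050  b1 
           ┃        ┃00000060  2c 
           ┃        ┃             
           ┃        ┗━━━━━━━━━━━━━
           ┗━━━━━━━━━━━━━━━━━━━━━━
                                  
                                  
                                  
                                  


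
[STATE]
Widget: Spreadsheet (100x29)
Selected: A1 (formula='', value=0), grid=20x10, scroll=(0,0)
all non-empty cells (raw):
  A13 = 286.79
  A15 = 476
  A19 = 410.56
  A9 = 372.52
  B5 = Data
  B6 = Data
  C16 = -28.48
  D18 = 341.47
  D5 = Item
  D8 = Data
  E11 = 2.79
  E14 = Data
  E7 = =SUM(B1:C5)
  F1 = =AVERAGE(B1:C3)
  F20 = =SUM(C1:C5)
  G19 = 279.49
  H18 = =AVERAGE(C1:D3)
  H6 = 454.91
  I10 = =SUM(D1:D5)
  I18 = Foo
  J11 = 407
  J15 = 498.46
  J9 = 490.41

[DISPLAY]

A1:                                                                                                 
       A       B       C       D       E       F       G       H       I       J                    
----------------------------------------------------------------------------------------------------
  1      [0]       0       0       0       0       0       0       0       0       0                
  2        0       0       0       0       0       0       0       0       0       0                
  3        0       0       0       0       0       0       0       0       0       0                
  4        0       0       0       0       0       0       0       0       0       0                
  5        0Data           0Item           0       0       0       0       0       0                
  6        0Data           0       0       0       0       0  454.91       0       0                
  7        0       0       0       0       0       0       0       0       0       0                
  8        0       0       0Data           0       0       0       0       0       0                
  9   372.52       0       0       0       0       0       0       0       0  490.41                
 10        0       0       0       0       0       0       0       0       0       0                
 11        0       0       0       0    2.79       0       0       0       0     407                
 12        0       0       0       0       0       0       0       0       0       0                
 13   286.79       0       0       0       0       0       0       0       0       0                
 14        0       0       0       0Data           0       0       0       0       0                
 15      476       0       0       0       0       0       0       0       0  498.46                
 16        0       0  -28.48       0       0       0       0       0       0       0                
 17        0       0       0       0       0       0       0       0       0       0                
 18        0       0       0  341.47       0       0       0       0Foo            0                
 19   410.56       0       0       0       0       0  279.49       0       0       0                
 20        0       0       0       0       0       0       0       0       0       0                
                                                                                                    
                                                                                                    
                                                                                                    
                                                                                                    
                                                                                                    
                                                                                                    


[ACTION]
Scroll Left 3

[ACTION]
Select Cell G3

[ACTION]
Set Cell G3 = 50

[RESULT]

G3: 50                                                                                              
       A       B       C       D       E       F       G       H       I       J                    
----------------------------------------------------------------------------------------------------
  1        0       0       0       0       0       0       0       0       0       0                
  2        0       0       0       0       0       0       0       0       0       0                
  3        0       0       0       0       0       0    [50]       0       0       0                
  4        0       0       0       0       0       0       0       0       0       0                
  5        0Data           0Item           0       0       0       0       0       0                
  6        0Data           0       0       0       0       0  454.91       0       0                
  7        0       0       0       0       0       0       0       0       0       0                
  8        0       0       0Data           0       0       0       0       0       0                
  9   372.52       0       0       0       0       0       0       0       0  490.41                
 10        0       0       0       0       0       0       0       0       0       0                
 11        0       0       0       0    2.79       0       0       0       0     407                
 12        0       0       0       0       0       0       0       0       0       0                
 13   286.79       0       0       0       0       0       0       0       0       0                
 14        0       0       0       0Data           0       0       0       0       0                
 15      476       0       0       0       0       0       0       0       0  498.46                
 16        0       0  -28.48       0       0       0       0       0       0       0                
 17        0       0       0       0       0       0       0       0       0       0                
 18        0       0       0  341.47       0       0       0       0Foo            0                
 19   410.56       0       0       0       0       0  279.49       0       0       0                
 20        0       0       0       0       0       0       0       0       0       0                
                                                                                                    
                                                                                                    
                                                                                                    
                                                                                                    
                                                                                                    
                                                                                                    
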